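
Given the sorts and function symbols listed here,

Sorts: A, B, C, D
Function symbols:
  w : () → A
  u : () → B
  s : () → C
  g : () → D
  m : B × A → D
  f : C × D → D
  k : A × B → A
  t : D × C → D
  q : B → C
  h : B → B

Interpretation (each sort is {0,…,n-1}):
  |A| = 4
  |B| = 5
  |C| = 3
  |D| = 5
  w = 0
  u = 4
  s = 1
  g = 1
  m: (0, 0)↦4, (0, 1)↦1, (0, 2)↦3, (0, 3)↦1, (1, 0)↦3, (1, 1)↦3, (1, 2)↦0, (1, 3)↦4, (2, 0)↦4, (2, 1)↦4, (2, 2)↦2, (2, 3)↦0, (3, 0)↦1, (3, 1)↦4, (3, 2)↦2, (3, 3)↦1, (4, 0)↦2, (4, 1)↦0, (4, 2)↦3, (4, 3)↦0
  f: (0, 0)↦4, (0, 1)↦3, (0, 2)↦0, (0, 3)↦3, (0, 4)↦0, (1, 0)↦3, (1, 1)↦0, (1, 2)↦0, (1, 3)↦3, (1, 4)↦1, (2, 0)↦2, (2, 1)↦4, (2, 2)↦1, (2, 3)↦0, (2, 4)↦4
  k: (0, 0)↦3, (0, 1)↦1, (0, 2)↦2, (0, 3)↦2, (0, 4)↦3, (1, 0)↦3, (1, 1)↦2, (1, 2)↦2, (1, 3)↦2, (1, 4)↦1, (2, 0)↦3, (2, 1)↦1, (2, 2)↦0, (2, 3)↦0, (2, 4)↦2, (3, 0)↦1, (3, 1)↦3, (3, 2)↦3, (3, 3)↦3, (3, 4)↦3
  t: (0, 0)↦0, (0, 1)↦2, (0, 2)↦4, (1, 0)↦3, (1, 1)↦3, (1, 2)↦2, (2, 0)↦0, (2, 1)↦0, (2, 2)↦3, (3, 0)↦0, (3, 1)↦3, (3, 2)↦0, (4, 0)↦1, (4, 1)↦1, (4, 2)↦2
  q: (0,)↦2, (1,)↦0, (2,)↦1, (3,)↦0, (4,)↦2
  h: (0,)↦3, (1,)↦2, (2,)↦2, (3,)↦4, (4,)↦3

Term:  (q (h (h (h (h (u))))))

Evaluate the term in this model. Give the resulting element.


value = 2

  u = 4
  (h (u)) = h(4,) = 3
  (h (h (u))) = h(3,) = 4
  (h (h (h (u)))) = h(4,) = 3
  (h (h (h (h (u))))) = h(3,) = 4
  (q (h (h (h (h (u)))))) = q(4,) = 2


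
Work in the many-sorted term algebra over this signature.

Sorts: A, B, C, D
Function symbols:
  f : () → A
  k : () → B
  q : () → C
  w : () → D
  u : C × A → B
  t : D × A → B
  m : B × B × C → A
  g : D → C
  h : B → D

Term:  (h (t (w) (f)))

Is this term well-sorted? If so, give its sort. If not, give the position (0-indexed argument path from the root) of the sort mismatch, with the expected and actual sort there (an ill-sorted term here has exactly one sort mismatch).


    (w) : D
    (f) : A
  (t (w) (f)) : B
(h (t (w) (f))) : D

well-sorted; sort = D


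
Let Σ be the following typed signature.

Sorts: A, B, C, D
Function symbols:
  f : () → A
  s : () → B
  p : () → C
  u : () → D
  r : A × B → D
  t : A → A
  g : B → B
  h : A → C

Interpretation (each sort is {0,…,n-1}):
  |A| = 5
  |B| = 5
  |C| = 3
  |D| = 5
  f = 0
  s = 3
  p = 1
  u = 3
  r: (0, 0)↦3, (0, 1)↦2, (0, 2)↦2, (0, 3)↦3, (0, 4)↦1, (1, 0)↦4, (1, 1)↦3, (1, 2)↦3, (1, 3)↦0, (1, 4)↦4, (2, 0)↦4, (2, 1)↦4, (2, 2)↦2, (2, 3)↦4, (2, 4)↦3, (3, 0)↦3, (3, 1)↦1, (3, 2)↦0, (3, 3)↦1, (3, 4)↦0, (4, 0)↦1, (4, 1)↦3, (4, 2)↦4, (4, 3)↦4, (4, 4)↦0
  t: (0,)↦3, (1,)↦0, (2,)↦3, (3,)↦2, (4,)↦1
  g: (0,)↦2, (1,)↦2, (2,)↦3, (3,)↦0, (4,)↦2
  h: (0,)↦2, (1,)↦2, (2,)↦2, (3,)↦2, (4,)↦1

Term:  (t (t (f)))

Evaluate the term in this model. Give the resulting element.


value = 2

  f = 0
  (t (f)) = t(0,) = 3
  (t (t (f))) = t(3,) = 2


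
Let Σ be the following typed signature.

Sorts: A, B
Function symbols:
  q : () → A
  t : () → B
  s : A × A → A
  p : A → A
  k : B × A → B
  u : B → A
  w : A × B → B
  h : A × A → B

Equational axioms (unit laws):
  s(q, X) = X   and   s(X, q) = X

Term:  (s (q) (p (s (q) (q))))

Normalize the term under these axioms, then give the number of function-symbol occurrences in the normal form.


1. (s (q) (p (s (q) (q))))  →  (p (s (q) (q)))
2. (p (s (q) (q)))  →  (p (q))
normal form: (p (q))

size = 2


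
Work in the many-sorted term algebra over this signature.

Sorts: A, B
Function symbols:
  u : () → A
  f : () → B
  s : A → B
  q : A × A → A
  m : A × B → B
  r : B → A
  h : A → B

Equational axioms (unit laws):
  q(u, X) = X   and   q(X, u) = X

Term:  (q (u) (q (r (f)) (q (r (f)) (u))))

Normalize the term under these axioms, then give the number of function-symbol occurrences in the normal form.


1. (q (u) (q (r (f)) (q (r (f)) (u))))  →  (q (r (f)) (q (r (f)) (u)))
2. (q (r (f)) (q (r (f)) (u)))  →  (q (r (f)) (r (f)))
normal form: (q (r (f)) (r (f)))

size = 5


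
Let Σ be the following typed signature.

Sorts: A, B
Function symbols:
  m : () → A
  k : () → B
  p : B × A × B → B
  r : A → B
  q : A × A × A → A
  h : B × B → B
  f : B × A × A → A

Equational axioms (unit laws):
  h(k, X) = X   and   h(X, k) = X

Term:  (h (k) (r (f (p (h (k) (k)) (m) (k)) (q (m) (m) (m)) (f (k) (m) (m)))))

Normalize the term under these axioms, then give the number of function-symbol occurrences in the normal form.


size = 14

1. (h (k) (r (f (p (h (k) (k)) (m) (k)) (q (m) (m) (m)) (f (k) (m) (m)))))  →  (r (f (p (h (k) (k)) (m) (k)) (q (m) (m) (m)) (f (k) (m) (m))))
2. (r (f (p (h (k) (k)) (m) (k)) (q (m) (m) (m)) (f (k) (m) (m))))  →  (r (f (p (k) (m) (k)) (q (m) (m) (m)) (f (k) (m) (m))))
normal form: (r (f (p (k) (m) (k)) (q (m) (m) (m)) (f (k) (m) (m))))


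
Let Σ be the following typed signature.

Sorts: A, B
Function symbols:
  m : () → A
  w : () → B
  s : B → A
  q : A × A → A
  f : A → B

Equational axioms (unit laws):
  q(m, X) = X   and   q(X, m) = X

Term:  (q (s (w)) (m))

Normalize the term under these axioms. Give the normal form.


normal form = (s (w))

1. (q (s (w)) (m))  →  (s (w))


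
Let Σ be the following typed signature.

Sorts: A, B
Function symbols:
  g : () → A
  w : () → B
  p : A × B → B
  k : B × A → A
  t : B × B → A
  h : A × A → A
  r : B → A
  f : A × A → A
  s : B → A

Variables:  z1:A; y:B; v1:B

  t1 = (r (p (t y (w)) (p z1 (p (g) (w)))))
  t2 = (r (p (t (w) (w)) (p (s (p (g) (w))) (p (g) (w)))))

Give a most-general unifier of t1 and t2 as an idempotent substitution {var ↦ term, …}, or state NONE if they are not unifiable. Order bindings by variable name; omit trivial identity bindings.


{y ↦ (w), z1 ↦ (s (p (g) (w)))}


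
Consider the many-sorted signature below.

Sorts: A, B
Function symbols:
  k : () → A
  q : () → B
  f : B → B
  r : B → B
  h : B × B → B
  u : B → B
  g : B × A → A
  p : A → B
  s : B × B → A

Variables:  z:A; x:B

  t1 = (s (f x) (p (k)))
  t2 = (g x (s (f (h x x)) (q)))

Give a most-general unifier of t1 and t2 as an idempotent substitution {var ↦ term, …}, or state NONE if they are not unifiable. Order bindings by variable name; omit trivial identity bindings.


head clash or occurs-check failure — not unifiable

NONE (not unifiable)


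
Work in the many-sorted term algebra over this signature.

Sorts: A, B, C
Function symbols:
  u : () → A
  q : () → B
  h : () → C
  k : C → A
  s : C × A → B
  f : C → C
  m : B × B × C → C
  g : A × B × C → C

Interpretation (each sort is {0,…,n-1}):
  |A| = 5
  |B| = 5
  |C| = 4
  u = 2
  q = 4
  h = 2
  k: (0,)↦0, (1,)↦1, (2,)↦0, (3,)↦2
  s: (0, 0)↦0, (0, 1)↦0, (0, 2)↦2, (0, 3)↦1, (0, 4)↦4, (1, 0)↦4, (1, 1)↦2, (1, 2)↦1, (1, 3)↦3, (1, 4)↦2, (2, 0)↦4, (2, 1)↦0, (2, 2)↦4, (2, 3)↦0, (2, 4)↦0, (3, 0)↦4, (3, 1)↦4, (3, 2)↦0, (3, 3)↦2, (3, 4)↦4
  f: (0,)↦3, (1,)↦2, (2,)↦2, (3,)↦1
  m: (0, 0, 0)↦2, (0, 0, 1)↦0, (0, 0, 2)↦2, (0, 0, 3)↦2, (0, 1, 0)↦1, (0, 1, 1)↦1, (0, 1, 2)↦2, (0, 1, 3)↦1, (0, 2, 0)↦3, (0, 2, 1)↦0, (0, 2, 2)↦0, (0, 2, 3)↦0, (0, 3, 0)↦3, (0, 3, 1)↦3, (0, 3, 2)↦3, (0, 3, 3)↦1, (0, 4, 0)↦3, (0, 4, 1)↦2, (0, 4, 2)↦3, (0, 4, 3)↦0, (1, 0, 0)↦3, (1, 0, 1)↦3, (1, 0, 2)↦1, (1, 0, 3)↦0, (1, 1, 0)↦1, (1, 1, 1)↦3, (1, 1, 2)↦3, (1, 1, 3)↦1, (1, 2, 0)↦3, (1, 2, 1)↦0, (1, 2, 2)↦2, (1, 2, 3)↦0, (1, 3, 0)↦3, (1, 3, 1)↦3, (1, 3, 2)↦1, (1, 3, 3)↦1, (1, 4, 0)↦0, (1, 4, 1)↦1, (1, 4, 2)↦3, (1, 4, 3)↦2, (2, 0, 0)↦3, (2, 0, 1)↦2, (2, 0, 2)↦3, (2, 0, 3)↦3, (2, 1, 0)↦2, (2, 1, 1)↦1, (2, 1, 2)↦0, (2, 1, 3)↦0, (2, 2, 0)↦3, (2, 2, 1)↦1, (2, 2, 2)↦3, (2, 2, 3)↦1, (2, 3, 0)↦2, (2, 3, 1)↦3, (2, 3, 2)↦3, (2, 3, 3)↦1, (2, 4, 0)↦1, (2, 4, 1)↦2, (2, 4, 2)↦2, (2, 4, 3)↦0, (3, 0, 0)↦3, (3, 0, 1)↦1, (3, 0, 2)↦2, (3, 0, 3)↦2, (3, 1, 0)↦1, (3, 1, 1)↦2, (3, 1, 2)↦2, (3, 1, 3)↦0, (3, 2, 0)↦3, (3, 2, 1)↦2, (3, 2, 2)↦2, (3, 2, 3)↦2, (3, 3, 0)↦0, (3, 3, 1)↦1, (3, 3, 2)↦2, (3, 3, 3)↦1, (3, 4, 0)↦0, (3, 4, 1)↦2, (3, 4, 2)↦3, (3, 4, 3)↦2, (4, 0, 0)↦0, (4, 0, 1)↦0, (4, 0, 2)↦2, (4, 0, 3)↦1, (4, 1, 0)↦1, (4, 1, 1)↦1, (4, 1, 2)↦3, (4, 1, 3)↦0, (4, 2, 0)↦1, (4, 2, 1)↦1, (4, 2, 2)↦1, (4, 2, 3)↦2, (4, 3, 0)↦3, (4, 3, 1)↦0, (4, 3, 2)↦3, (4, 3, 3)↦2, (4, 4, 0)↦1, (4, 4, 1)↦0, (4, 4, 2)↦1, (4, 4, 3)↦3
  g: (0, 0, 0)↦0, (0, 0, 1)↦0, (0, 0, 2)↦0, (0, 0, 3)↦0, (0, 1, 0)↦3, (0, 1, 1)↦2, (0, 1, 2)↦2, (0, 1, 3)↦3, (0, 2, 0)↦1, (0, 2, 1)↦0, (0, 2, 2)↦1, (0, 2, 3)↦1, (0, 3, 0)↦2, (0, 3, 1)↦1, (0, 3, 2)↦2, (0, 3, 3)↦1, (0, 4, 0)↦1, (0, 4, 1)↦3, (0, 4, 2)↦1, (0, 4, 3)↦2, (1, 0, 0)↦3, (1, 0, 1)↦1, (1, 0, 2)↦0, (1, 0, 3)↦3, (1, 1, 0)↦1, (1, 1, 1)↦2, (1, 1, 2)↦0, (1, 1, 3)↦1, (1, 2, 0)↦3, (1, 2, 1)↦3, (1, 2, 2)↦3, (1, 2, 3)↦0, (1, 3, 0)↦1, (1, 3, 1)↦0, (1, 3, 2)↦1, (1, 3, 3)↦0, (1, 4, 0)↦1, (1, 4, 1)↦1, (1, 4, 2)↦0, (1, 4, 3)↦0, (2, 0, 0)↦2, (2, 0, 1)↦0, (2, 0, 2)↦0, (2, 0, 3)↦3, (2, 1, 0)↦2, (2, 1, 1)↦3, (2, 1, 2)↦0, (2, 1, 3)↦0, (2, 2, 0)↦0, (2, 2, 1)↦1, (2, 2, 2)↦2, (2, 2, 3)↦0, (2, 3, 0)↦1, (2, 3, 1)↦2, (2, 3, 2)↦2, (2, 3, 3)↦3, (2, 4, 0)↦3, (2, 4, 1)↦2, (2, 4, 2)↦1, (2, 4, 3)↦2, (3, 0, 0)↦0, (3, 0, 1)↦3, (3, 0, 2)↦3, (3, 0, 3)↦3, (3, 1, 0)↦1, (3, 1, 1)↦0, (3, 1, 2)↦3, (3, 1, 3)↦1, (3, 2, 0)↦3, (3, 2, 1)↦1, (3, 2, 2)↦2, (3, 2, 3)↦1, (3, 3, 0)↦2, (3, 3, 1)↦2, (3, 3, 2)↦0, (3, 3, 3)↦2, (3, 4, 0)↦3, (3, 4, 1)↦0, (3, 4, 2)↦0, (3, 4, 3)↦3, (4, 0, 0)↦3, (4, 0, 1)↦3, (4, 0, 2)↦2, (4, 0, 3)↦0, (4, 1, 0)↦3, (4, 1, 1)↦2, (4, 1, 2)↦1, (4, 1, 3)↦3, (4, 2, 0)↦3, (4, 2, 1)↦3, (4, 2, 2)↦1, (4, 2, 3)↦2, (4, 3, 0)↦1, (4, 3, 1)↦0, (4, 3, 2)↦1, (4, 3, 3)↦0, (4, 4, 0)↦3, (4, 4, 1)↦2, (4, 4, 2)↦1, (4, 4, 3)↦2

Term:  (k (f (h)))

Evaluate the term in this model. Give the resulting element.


value = 0

  h = 2
  (f (h)) = f(2,) = 2
  (k (f (h))) = k(2,) = 0


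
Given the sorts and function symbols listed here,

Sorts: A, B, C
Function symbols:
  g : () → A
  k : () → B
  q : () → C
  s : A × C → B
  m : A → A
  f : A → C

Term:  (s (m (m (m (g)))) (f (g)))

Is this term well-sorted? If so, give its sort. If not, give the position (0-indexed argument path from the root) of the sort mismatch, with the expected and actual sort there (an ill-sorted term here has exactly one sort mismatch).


well-sorted; sort = B

        (g) : A
      (m (g)) : A
    (m (m (g))) : A
  (m (m (m (g)))) : A
    (g) : A
  (f (g)) : C
(s (m (m (m (g)))) (f (g))) : B


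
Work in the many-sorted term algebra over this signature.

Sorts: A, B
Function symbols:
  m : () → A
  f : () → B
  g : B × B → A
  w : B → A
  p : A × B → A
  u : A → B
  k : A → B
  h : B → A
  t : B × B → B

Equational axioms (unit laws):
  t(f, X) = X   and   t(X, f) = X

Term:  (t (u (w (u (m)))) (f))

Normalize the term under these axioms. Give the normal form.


normal form = (u (w (u (m))))

1. (t (u (w (u (m)))) (f))  →  (u (w (u (m))))


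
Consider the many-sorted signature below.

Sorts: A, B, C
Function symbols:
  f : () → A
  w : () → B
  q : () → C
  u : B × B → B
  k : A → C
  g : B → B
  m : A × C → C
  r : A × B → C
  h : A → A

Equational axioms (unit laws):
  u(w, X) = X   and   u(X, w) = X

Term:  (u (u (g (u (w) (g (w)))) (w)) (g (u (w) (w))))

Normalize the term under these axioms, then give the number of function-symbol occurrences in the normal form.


size = 6

1. (u (u (g (u (w) (g (w)))) (w)) (g (u (w) (w))))  →  (u (g (u (w) (g (w)))) (g (u (w) (w))))
2. (u (g (u (w) (g (w)))) (g (u (w) (w))))  →  (u (g (g (w))) (g (u (w) (w))))
3. (u (g (g (w))) (g (u (w) (w))))  →  (u (g (g (w))) (g (w)))
normal form: (u (g (g (w))) (g (w)))


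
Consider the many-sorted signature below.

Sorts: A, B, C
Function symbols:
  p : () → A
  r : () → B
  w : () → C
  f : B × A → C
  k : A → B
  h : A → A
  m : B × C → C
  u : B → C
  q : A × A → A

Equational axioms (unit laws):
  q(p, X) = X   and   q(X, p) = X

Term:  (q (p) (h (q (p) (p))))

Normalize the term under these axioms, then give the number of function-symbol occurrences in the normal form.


size = 2

1. (q (p) (h (q (p) (p))))  →  (h (q (p) (p)))
2. (h (q (p) (p)))  →  (h (p))
normal form: (h (p))


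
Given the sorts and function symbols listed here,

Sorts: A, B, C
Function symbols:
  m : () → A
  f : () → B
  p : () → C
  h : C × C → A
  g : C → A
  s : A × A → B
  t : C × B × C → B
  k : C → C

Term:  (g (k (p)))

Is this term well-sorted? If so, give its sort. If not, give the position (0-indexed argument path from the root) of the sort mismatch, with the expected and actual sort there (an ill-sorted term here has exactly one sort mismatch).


    (p) : C
  (k (p)) : C
(g (k (p))) : A

well-sorted; sort = A


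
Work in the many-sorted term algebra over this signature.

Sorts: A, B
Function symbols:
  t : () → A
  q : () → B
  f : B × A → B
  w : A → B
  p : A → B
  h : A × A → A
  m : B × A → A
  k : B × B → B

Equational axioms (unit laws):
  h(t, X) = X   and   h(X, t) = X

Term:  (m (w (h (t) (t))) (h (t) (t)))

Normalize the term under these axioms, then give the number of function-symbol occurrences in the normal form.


size = 4

1. (m (w (h (t) (t))) (h (t) (t)))  →  (m (w (t)) (h (t) (t)))
2. (m (w (t)) (h (t) (t)))  →  (m (w (t)) (t))
normal form: (m (w (t)) (t))


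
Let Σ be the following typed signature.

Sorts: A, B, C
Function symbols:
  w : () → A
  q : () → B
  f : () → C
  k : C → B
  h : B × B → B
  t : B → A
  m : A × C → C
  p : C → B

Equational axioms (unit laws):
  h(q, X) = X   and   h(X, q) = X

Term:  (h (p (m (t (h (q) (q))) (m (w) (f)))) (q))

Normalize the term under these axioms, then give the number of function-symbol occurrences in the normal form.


1. (h (p (m (t (h (q) (q))) (m (w) (f)))) (q))  →  (p (m (t (h (q) (q))) (m (w) (f))))
2. (p (m (t (h (q) (q))) (m (w) (f))))  →  (p (m (t (q)) (m (w) (f))))
normal form: (p (m (t (q)) (m (w) (f))))

size = 7


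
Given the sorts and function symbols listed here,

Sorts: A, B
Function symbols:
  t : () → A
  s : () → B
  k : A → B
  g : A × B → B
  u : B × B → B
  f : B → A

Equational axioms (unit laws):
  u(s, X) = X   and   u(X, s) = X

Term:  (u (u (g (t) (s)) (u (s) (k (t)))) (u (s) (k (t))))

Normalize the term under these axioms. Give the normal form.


1. (u (u (g (t) (s)) (u (s) (k (t)))) (u (s) (k (t))))  →  (u (u (g (t) (s)) (k (t))) (u (s) (k (t))))
2. (u (u (g (t) (s)) (k (t))) (u (s) (k (t))))  →  (u (u (g (t) (s)) (k (t))) (k (t)))

normal form = (u (u (g (t) (s)) (k (t))) (k (t)))


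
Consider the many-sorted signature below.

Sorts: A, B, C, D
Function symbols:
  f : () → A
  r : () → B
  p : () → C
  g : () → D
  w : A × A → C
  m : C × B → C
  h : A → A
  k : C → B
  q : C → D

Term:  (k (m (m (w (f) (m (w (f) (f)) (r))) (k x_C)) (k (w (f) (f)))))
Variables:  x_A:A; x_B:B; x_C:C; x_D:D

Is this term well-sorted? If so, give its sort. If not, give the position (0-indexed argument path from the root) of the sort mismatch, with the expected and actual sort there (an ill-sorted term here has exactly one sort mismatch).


        (f) : A
            (f) : A
            (f) : A
          (w (f) (f)) : C
          (r) : B
        (m (w (f) (f)) (r)) : C
      (w (f) (m (w (f) (f)) (r))) : ✗ arg 1 at [0, 0, 0, 1] has sort C, expected A
        x_C : C
      (k x_C) : B
        (f) : A
        (f) : A
      (w (f) (f)) : C
    (k (w (f) (f))) : B

ill-sorted at position [0, 0, 0, 1]: expected A, got C


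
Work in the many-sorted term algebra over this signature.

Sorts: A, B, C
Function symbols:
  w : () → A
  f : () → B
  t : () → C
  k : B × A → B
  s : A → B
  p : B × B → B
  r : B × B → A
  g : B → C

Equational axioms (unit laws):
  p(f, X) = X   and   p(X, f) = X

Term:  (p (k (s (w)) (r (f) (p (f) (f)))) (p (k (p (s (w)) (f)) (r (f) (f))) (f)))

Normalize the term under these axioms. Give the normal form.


1. (p (k (s (w)) (r (f) (p (f) (f)))) (p (k (p (s (w)) (f)) (r (f) (f))) (f)))  →  (p (k (s (w)) (r (f) (f))) (p (k (p (s (w)) (f)) (r (f) (f))) (f)))
2. (p (k (s (w)) (r (f) (f))) (p (k (p (s (w)) (f)) (r (f) (f))) (f)))  →  (p (k (s (w)) (r (f) (f))) (k (p (s (w)) (f)) (r (f) (f))))
3. (p (k (s (w)) (r (f) (f))) (k (p (s (w)) (f)) (r (f) (f))))  →  (p (k (s (w)) (r (f) (f))) (k (s (w)) (r (f) (f))))

normal form = (p (k (s (w)) (r (f) (f))) (k (s (w)) (r (f) (f))))


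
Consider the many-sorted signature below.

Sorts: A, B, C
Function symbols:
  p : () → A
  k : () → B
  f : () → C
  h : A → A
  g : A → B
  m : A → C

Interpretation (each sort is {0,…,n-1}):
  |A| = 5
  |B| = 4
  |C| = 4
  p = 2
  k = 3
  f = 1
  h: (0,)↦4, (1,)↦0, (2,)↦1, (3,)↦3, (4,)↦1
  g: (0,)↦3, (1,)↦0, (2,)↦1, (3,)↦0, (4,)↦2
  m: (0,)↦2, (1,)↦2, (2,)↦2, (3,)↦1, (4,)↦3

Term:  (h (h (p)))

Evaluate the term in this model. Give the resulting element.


value = 0

  p = 2
  (h (p)) = h(2,) = 1
  (h (h (p))) = h(1,) = 0


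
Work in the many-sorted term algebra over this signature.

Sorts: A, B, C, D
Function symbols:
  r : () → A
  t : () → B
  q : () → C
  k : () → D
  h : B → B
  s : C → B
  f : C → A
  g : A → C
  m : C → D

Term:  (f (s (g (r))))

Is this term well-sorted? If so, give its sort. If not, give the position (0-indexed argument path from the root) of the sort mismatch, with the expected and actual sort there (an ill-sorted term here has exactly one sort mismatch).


ill-sorted at position [0]: expected C, got B

      (r) : A
    (g (r)) : C
  (s (g (r))) : B
(f (s (g (r)))) : ✗ arg 0 at [0] has sort B, expected C


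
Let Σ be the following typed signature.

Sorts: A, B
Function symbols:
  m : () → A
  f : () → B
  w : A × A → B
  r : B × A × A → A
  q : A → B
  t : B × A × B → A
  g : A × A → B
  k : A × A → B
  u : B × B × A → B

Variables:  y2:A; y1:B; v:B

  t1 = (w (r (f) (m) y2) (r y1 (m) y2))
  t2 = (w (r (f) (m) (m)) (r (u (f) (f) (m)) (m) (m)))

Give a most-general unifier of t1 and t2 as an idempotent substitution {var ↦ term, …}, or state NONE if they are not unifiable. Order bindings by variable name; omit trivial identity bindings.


{y1 ↦ (u (f) (f) (m)), y2 ↦ (m)}


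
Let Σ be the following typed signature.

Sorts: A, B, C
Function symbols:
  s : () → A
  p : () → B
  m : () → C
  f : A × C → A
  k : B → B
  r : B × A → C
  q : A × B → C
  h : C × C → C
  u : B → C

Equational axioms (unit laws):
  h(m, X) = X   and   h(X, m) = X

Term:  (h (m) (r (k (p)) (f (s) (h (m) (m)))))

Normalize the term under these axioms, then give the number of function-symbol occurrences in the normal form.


1. (h (m) (r (k (p)) (f (s) (h (m) (m)))))  →  (r (k (p)) (f (s) (h (m) (m))))
2. (r (k (p)) (f (s) (h (m) (m))))  →  (r (k (p)) (f (s) (m)))
normal form: (r (k (p)) (f (s) (m)))

size = 6


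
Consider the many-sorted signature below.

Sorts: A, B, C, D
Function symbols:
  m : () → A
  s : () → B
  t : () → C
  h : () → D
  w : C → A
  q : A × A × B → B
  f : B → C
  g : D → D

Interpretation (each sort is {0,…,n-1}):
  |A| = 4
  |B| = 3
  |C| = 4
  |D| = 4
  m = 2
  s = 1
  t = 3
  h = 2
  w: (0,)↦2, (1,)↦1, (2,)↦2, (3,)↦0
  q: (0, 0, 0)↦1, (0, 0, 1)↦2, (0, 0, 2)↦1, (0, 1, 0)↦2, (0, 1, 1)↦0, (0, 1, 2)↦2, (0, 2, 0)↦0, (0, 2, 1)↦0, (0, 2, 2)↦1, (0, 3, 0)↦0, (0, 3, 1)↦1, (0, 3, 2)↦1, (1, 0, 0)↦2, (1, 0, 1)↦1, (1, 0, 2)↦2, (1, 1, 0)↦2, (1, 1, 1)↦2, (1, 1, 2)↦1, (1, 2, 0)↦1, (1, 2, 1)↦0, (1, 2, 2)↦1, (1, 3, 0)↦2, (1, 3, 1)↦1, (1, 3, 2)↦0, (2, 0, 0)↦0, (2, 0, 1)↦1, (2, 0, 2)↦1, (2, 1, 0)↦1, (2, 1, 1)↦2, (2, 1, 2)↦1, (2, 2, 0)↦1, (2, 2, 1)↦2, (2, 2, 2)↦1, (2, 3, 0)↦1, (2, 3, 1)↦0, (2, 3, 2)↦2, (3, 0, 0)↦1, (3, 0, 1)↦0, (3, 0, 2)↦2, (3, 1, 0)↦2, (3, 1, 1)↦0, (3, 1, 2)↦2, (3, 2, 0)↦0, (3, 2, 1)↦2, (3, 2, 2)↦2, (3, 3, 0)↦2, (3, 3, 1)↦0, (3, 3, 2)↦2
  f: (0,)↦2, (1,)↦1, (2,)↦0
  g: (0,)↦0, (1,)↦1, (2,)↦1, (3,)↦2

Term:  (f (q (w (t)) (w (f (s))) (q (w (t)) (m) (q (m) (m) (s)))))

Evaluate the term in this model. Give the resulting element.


value = 2

  t = 3
  (w (t)) = w(3,) = 0
  s = 1
  (f (s)) = f(1,) = 1
  (w (f (s))) = w(1,) = 1
  t = 3
  (w (t)) = w(3,) = 0
  m = 2
  m = 2
  m = 2
  s = 1
  (q (m) (m) (s)) = q(2, 2, 1) = 2
  (q (w (t)) (m) (q (m) (m) (s))) = q(0, 2, 2) = 1
  (q (w (t)) (w (f (s))) (q (w (t)) (m) (q (m) (m) (s)))) = q(0, 1, 1) = 0
  (f (q (w (t)) (w (f (s))) (q (w (t)) (m) (q (m) (m) (s))))) = f(0,) = 2


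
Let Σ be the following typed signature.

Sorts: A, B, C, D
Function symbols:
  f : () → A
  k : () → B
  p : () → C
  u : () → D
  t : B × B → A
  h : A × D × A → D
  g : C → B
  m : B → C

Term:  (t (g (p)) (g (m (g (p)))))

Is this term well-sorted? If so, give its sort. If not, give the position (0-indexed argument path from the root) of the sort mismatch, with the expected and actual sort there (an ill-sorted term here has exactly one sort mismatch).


    (p) : C
  (g (p)) : B
        (p) : C
      (g (p)) : B
    (m (g (p))) : C
  (g (m (g (p)))) : B
(t (g (p)) (g (m (g (p))))) : A

well-sorted; sort = A


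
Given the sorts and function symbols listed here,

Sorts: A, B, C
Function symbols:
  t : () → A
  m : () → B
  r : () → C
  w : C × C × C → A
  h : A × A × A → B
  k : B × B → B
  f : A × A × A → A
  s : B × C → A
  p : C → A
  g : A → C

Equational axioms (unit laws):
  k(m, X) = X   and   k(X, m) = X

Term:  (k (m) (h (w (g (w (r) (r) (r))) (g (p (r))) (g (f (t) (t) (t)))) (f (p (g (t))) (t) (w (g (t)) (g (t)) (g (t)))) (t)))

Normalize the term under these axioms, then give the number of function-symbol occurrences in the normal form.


1. (k (m) (h (w (g (w (r) (r) (r))) (g (p (r))) (g (f (t) (t) (t)))) (f (p (g (t))) (t) (w (g (t)) (g (t)) (g (t)))) (t)))  →  (h (w (g (w (r) (r) (r))) (g (p (r))) (g (f (t) (t) (t)))) (f (p (g (t))) (t) (w (g (t)) (g (t)) (g (t)))) (t))
normal form: (h (w (g (w (r) (r) (r))) (g (p (r))) (g (f (t) (t) (t)))) (f (p (g (t))) (t) (w (g (t)) (g (t)) (g (t)))) (t))

size = 28


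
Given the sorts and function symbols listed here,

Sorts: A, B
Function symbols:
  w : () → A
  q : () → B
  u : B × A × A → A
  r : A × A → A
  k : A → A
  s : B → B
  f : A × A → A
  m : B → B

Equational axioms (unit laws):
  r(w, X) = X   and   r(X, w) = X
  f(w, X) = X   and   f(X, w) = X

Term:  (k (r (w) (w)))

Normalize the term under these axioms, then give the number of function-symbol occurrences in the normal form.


1. (k (r (w) (w)))  →  (k (w))
normal form: (k (w))

size = 2


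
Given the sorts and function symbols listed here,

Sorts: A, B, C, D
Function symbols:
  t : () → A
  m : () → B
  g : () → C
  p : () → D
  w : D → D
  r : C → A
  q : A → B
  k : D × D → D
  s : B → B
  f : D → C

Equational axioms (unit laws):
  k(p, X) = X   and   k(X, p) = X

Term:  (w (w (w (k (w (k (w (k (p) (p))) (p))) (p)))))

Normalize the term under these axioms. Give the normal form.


1. (w (w (w (k (w (k (w (k (p) (p))) (p))) (p)))))  →  (w (w (w (w (k (w (k (p) (p))) (p))))))
2. (w (w (w (w (k (w (k (p) (p))) (p))))))  →  (w (w (w (w (w (k (p) (p)))))))
3. (w (w (w (w (w (k (p) (p)))))))  →  (w (w (w (w (w (p))))))

normal form = (w (w (w (w (w (p))))))


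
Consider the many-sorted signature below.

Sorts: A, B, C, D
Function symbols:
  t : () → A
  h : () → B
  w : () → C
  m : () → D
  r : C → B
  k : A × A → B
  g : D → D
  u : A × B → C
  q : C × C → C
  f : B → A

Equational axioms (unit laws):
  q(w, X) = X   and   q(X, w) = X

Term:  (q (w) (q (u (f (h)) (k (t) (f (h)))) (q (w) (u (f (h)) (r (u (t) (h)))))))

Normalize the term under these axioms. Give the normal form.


1. (q (w) (q (u (f (h)) (k (t) (f (h)))) (q (w) (u (f (h)) (r (u (t) (h)))))))  →  (q (u (f (h)) (k (t) (f (h)))) (q (w) (u (f (h)) (r (u (t) (h))))))
2. (q (u (f (h)) (k (t) (f (h)))) (q (w) (u (f (h)) (r (u (t) (h))))))  →  (q (u (f (h)) (k (t) (f (h)))) (u (f (h)) (r (u (t) (h)))))

normal form = (q (u (f (h)) (k (t) (f (h)))) (u (f (h)) (r (u (t) (h)))))


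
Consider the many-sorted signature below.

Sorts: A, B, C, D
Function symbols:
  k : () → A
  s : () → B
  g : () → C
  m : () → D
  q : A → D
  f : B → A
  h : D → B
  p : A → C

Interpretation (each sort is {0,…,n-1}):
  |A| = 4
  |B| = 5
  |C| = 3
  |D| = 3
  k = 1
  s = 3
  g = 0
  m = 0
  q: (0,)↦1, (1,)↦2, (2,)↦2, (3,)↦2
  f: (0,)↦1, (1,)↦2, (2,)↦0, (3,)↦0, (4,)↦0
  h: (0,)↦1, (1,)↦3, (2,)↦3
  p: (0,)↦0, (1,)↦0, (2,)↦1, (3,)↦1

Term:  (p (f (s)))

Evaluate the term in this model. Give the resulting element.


value = 0

  s = 3
  (f (s)) = f(3,) = 0
  (p (f (s))) = p(0,) = 0


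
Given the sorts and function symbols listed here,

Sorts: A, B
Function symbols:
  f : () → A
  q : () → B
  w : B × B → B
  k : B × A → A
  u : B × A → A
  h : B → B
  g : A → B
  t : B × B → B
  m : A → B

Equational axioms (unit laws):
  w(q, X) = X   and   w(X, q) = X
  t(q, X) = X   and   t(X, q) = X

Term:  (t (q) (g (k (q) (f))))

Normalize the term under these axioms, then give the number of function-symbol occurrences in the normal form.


size = 4

1. (t (q) (g (k (q) (f))))  →  (g (k (q) (f)))
normal form: (g (k (q) (f)))


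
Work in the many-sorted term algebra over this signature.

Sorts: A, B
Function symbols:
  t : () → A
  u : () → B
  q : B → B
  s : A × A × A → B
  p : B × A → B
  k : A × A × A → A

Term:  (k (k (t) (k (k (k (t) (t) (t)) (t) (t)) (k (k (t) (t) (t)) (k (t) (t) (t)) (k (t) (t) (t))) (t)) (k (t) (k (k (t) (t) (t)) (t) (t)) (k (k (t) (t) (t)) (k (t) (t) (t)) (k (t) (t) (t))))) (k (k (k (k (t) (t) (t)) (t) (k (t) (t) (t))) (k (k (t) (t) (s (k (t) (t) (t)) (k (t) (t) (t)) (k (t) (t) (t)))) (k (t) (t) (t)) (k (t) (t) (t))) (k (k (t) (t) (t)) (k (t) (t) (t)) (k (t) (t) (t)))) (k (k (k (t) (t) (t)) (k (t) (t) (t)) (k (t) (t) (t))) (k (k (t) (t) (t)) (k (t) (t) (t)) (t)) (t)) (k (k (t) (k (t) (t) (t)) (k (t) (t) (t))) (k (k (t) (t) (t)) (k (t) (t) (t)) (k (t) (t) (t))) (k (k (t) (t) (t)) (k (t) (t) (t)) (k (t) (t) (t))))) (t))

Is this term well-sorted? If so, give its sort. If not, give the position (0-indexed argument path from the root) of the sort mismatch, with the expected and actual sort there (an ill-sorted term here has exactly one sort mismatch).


ill-sorted at position [1, 0, 1, 0, 2]: expected A, got B

    (t) : A
          (t) : A
          (t) : A
          (t) : A
        (k (t) (t) (t)) : A
        (t) : A
        (t) : A
      (k (k (t) (t) (t)) (t) (t)) : A
          (t) : A
          (t) : A
          (t) : A
        (k (t) (t) (t)) : A
          (t) : A
          (t) : A
          (t) : A
        (k (t) (t) (t)) : A
          (t) : A
          (t) : A
          (t) : A
        (k (t) (t) (t)) : A
      (k (k (t) (t) (t)) (k (t) (t) (t)) (k (t) (t) (t))) : A
      (t) : A
    (k (k (k (t) (t) (t)) (t) (t)) (k (k (t) (t) (t)) (k (t) (t) (t)) (k (t) (t) (t))) (t)) : A
      (t) : A
          (t) : A
          (t) : A
          (t) : A
        (k (t) (t) (t)) : A
        (t) : A
        (t) : A
      (k (k (t) (t) (t)) (t) (t)) : A
          (t) : A
          (t) : A
          (t) : A
        (k (t) (t) (t)) : A
          (t) : A
          (t) : A
          (t) : A
        (k (t) (t) (t)) : A
          (t) : A
          (t) : A
          (t) : A
        (k (t) (t) (t)) : A
      (k (k (t) (t) (t)) (k (t) (t) (t)) (k (t) (t) (t))) : A
    (k (t) (k (k (t) (t) (t)) (t) (t)) (k (k (t) (t) (t)) (k (t) (t) (t)) (k (t) (t) (t)))) : A
  (k (t) (k (k (k (t) (t) (t)) (t) (t)) (k (k (t) (t) (t)) (k (t) (t) (t)) (k (t) (t) (t))) (t)) (k (t) (k (k (t) (t) (t)) (t) (t)) (k (k (t) (t) (t)) (k (t) (t) (t)) (k (t) (t) (t))))) : A
          (t) : A
          (t) : A
          (t) : A
        (k (t) (t) (t)) : A
        (t) : A
          (t) : A
          (t) : A
          (t) : A
        (k (t) (t) (t)) : A
      (k (k (t) (t) (t)) (t) (k (t) (t) (t))) : A
          (t) : A
          (t) : A
              (t) : A
              (t) : A
              (t) : A
            (k (t) (t) (t)) : A
              (t) : A
              (t) : A
              (t) : A
            (k (t) (t) (t)) : A
              (t) : A
              (t) : A
              (t) : A
            (k (t) (t) (t)) : A
          (s (k (t) (t) (t)) (k (t) (t) (t)) (k (t) (t) (t))) : B
        (k (t) (t) (s (k (t) (t) (t)) (k (t) (t) (t)) (k (t) (t) (t)))) : ✗ arg 2 at [1, 0, 1, 0, 2] has sort B, expected A
          (t) : A
          (t) : A
          (t) : A
        (k (t) (t) (t)) : A
          (t) : A
          (t) : A
          (t) : A
        (k (t) (t) (t)) : A
          (t) : A
          (t) : A
          (t) : A
        (k (t) (t) (t)) : A
          (t) : A
          (t) : A
          (t) : A
        (k (t) (t) (t)) : A
          (t) : A
          (t) : A
          (t) : A
        (k (t) (t) (t)) : A
      (k (k (t) (t) (t)) (k (t) (t) (t)) (k (t) (t) (t))) : A
          (t) : A
          (t) : A
          (t) : A
        (k (t) (t) (t)) : A
          (t) : A
          (t) : A
          (t) : A
        (k (t) (t) (t)) : A
          (t) : A
          (t) : A
          (t) : A
        (k (t) (t) (t)) : A
      (k (k (t) (t) (t)) (k (t) (t) (t)) (k (t) (t) (t))) : A
          (t) : A
          (t) : A
          (t) : A
        (k (t) (t) (t)) : A
          (t) : A
          (t) : A
          (t) : A
        (k (t) (t) (t)) : A
        (t) : A
      (k (k (t) (t) (t)) (k (t) (t) (t)) (t)) : A
      (t) : A
    (k (k (k (t) (t) (t)) (k (t) (t) (t)) (k (t) (t) (t))) (k (k (t) (t) (t)) (k (t) (t) (t)) (t)) (t)) : A
        (t) : A
          (t) : A
          (t) : A
          (t) : A
        (k (t) (t) (t)) : A
          (t) : A
          (t) : A
          (t) : A
        (k (t) (t) (t)) : A
      (k (t) (k (t) (t) (t)) (k (t) (t) (t))) : A
          (t) : A
          (t) : A
          (t) : A
        (k (t) (t) (t)) : A
          (t) : A
          (t) : A
          (t) : A
        (k (t) (t) (t)) : A
          (t) : A
          (t) : A
          (t) : A
        (k (t) (t) (t)) : A
      (k (k (t) (t) (t)) (k (t) (t) (t)) (k (t) (t) (t))) : A
          (t) : A
          (t) : A
          (t) : A
        (k (t) (t) (t)) : A
          (t) : A
          (t) : A
          (t) : A
        (k (t) (t) (t)) : A
          (t) : A
          (t) : A
          (t) : A
        (k (t) (t) (t)) : A
      (k (k (t) (t) (t)) (k (t) (t) (t)) (k (t) (t) (t))) : A
    (k (k (t) (k (t) (t) (t)) (k (t) (t) (t))) (k (k (t) (t) (t)) (k (t) (t) (t)) (k (t) (t) (t))) (k (k (t) (t) (t)) (k (t) (t) (t)) (k (t) (t) (t)))) : A
  (t) : A


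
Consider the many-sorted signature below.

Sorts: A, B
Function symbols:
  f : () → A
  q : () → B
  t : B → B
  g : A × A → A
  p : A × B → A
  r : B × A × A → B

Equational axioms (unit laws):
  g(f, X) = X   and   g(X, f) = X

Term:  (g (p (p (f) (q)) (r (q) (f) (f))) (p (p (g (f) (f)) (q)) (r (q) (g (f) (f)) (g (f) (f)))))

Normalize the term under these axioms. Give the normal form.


normal form = (g (p (p (f) (q)) (r (q) (f) (f))) (p (p (f) (q)) (r (q) (f) (f))))

1. (g (p (p (f) (q)) (r (q) (f) (f))) (p (p (g (f) (f)) (q)) (r (q) (g (f) (f)) (g (f) (f)))))  →  (g (p (p (f) (q)) (r (q) (f) (f))) (p (p (f) (q)) (r (q) (g (f) (f)) (g (f) (f)))))
2. (g (p (p (f) (q)) (r (q) (f) (f))) (p (p (f) (q)) (r (q) (g (f) (f)) (g (f) (f)))))  →  (g (p (p (f) (q)) (r (q) (f) (f))) (p (p (f) (q)) (r (q) (f) (g (f) (f)))))
3. (g (p (p (f) (q)) (r (q) (f) (f))) (p (p (f) (q)) (r (q) (f) (g (f) (f)))))  →  (g (p (p (f) (q)) (r (q) (f) (f))) (p (p (f) (q)) (r (q) (f) (f))))


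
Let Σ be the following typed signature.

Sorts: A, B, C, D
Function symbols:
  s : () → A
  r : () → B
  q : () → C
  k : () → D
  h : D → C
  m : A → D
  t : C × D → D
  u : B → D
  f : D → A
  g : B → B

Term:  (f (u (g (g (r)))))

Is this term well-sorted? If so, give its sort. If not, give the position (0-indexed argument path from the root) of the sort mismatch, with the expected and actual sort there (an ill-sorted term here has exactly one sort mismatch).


        (r) : B
      (g (r)) : B
    (g (g (r))) : B
  (u (g (g (r)))) : D
(f (u (g (g (r))))) : A

well-sorted; sort = A


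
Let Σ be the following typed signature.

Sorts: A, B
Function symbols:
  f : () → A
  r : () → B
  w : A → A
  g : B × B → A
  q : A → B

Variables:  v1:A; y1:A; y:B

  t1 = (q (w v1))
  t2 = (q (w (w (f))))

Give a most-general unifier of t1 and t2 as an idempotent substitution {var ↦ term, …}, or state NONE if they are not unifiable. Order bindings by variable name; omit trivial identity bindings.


{v1 ↦ (w (f))}


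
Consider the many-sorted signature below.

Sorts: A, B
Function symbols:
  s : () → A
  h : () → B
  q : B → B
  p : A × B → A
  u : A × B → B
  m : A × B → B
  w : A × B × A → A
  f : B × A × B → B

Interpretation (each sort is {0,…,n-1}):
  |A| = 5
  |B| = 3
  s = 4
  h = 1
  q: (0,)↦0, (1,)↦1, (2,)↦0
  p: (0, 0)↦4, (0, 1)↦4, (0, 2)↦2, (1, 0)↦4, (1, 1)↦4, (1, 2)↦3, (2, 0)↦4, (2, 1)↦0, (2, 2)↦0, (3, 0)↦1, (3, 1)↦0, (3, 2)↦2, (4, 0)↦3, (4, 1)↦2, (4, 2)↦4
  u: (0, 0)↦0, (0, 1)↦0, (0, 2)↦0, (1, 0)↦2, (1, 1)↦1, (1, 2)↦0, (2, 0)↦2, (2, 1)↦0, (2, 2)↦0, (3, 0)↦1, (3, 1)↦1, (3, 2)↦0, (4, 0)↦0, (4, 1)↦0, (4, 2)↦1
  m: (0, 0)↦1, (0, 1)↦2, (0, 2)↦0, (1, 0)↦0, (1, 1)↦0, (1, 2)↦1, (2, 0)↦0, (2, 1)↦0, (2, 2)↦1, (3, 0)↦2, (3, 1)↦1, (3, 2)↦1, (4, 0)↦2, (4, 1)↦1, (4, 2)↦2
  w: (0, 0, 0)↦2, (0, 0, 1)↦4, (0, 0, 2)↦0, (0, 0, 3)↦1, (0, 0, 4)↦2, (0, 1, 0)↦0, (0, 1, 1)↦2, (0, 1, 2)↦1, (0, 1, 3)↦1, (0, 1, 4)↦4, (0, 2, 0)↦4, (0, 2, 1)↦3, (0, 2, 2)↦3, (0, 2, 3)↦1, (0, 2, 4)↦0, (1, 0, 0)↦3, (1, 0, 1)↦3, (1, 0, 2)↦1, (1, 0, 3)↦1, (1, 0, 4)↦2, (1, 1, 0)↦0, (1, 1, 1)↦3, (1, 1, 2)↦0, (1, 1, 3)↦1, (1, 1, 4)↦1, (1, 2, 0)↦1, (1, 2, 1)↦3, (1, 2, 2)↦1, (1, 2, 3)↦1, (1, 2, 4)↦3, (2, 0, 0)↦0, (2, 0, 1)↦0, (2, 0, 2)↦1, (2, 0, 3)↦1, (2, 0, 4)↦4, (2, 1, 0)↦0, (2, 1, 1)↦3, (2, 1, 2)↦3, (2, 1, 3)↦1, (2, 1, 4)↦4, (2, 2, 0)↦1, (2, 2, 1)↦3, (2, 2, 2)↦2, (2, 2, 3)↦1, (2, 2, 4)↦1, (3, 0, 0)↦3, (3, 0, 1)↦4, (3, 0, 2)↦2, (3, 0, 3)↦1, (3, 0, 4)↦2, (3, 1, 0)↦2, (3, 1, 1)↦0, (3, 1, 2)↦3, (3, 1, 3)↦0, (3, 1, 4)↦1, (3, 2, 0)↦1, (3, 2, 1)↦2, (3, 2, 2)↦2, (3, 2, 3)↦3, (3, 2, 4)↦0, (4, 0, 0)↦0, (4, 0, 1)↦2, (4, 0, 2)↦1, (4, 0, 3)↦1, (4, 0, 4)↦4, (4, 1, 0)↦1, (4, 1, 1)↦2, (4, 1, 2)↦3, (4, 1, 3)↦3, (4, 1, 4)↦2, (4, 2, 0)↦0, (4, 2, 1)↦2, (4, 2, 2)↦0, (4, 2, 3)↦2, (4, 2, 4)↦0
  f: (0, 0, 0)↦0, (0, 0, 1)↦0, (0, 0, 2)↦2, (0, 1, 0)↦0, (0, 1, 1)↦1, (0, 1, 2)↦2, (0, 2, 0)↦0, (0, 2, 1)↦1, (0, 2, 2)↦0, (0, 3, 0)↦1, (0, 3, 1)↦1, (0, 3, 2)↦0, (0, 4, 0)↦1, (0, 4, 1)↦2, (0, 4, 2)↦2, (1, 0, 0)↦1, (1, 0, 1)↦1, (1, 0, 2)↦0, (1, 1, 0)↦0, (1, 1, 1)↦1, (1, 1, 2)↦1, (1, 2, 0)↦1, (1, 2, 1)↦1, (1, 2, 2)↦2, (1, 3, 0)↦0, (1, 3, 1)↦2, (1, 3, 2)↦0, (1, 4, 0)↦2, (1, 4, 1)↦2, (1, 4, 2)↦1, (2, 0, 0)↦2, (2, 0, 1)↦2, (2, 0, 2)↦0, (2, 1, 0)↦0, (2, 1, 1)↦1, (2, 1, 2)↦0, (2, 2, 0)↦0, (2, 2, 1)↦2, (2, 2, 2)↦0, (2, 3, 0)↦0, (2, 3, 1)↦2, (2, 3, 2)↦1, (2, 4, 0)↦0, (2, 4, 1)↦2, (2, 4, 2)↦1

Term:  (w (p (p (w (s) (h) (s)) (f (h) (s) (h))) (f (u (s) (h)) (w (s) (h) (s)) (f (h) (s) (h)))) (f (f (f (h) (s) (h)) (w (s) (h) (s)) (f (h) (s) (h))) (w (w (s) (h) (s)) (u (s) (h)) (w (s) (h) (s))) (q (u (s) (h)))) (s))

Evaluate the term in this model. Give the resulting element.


  s = 4
  h = 1
  s = 4
  (w (s) (h) (s)) = w(4, 1, 4) = 2
  h = 1
  s = 4
  h = 1
  (f (h) (s) (h)) = f(1, 4, 1) = 2
  (p (w (s) (h) (s)) (f (h) (s) (h))) = p(2, 2) = 0
  s = 4
  h = 1
  (u (s) (h)) = u(4, 1) = 0
  s = 4
  h = 1
  s = 4
  (w (s) (h) (s)) = w(4, 1, 4) = 2
  h = 1
  s = 4
  h = 1
  (f (h) (s) (h)) = f(1, 4, 1) = 2
  (f (u (s) (h)) (w (s) (h) (s)) (f (h) (s) (h))) = f(0, 2, 2) = 0
  (p (p (w (s) (h) (s)) (f (h) (s) (h))) (f (u (s) (h)) (w (s) (h) (s)) (f (h) (s) (h)))) = p(0, 0) = 4
  h = 1
  s = 4
  h = 1
  (f (h) (s) (h)) = f(1, 4, 1) = 2
  s = 4
  h = 1
  s = 4
  (w (s) (h) (s)) = w(4, 1, 4) = 2
  h = 1
  s = 4
  h = 1
  (f (h) (s) (h)) = f(1, 4, 1) = 2
  (f (f (h) (s) (h)) (w (s) (h) (s)) (f (h) (s) (h))) = f(2, 2, 2) = 0
  s = 4
  h = 1
  s = 4
  (w (s) (h) (s)) = w(4, 1, 4) = 2
  s = 4
  h = 1
  (u (s) (h)) = u(4, 1) = 0
  s = 4
  h = 1
  s = 4
  (w (s) (h) (s)) = w(4, 1, 4) = 2
  (w (w (s) (h) (s)) (u (s) (h)) (w (s) (h) (s))) = w(2, 0, 2) = 1
  s = 4
  h = 1
  (u (s) (h)) = u(4, 1) = 0
  (q (u (s) (h))) = q(0,) = 0
  (f (f (f (h) (s) (h)) (w (s) (h) (s)) (f (h) (s) (h))) (w (w (s) (h) (s)) (u (s) (h)) (w (s) (h) (s))) (q (u (s) (h)))) = f(0, 1, 0) = 0
  s = 4
  (w (p (p (w (s) (h) (s)) (f (h) (s) (h))) (f (u (s) (h)) (w (s) (h) (s)) (f (h) (s) (h)))) (f (f (f (h) (s) (h)) (w (s) (h) (s)) (f (h) (s) (h))) (w (w (s) (h) (s)) (u (s) (h)) (w (s) (h) (s))) (q (u (s) (h)))) (s)) = w(4, 0, 4) = 4

value = 4


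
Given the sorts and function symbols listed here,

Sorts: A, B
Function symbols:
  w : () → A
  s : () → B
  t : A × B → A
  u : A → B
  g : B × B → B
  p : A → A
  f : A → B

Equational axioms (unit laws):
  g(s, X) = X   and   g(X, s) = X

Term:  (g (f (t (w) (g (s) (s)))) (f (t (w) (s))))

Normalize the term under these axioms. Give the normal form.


1. (g (f (t (w) (g (s) (s)))) (f (t (w) (s))))  →  (g (f (t (w) (s))) (f (t (w) (s))))

normal form = (g (f (t (w) (s))) (f (t (w) (s))))


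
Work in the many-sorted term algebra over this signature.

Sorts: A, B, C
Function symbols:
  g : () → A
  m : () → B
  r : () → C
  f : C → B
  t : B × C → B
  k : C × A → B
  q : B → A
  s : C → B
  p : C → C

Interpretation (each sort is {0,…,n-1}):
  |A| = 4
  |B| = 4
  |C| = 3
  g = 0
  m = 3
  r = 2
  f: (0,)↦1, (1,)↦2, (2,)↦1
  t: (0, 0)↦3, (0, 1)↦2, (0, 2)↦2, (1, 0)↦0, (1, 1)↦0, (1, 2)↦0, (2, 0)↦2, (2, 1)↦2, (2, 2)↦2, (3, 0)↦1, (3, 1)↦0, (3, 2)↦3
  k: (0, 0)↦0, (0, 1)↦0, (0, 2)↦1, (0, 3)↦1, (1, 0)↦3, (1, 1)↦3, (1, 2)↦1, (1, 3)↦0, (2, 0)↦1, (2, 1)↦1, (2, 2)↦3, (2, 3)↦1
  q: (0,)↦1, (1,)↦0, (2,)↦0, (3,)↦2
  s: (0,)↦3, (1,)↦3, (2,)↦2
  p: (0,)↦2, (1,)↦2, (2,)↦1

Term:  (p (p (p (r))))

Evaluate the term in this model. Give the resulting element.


  r = 2
  (p (r)) = p(2,) = 1
  (p (p (r))) = p(1,) = 2
  (p (p (p (r)))) = p(2,) = 1

value = 1


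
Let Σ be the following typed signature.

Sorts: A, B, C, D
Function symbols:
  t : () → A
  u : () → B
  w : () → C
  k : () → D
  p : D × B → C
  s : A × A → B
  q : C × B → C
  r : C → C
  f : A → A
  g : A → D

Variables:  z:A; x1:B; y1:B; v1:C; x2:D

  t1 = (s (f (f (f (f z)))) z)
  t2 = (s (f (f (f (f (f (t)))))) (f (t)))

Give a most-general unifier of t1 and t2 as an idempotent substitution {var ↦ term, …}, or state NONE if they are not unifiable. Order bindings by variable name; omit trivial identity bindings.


{z ↦ (f (t))}


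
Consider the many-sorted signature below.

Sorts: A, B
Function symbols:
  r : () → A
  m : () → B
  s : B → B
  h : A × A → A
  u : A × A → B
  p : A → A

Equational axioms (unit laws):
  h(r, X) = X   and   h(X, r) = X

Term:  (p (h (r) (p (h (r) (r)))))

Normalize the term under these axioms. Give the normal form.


1. (p (h (r) (p (h (r) (r)))))  →  (p (p (h (r) (r))))
2. (p (p (h (r) (r))))  →  (p (p (r)))

normal form = (p (p (r)))
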